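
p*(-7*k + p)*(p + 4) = -7*k*p^2 - 28*k*p + p^3 + 4*p^2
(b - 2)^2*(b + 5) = b^3 + b^2 - 16*b + 20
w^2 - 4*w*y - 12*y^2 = (w - 6*y)*(w + 2*y)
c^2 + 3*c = c*(c + 3)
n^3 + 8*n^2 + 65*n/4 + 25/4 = (n + 1/2)*(n + 5/2)*(n + 5)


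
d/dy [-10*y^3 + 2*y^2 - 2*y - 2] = -30*y^2 + 4*y - 2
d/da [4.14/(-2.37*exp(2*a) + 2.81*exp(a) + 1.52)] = (19.6236*exp(a) - 11.6334)*exp(a)/(-2.37*exp(2*a) + 2.81*exp(a) + 1.52)^2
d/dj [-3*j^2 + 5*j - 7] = 5 - 6*j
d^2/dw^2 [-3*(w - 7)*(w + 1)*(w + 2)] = 24 - 18*w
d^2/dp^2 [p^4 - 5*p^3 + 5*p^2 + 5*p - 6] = 12*p^2 - 30*p + 10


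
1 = 1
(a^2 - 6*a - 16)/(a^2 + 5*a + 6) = (a - 8)/(a + 3)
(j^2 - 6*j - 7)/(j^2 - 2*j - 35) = (j + 1)/(j + 5)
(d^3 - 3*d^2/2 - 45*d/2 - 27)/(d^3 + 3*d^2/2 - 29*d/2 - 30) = (2*d^2 - 9*d - 18)/(2*d^2 - 3*d - 20)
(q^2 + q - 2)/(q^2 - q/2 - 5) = 2*(q - 1)/(2*q - 5)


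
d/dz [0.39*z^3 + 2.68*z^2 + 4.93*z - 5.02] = 1.17*z^2 + 5.36*z + 4.93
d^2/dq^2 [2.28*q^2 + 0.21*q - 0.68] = 4.56000000000000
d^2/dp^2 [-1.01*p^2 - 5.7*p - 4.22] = -2.02000000000000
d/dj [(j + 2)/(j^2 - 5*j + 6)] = (j^2 - 5*j - (j + 2)*(2*j - 5) + 6)/(j^2 - 5*j + 6)^2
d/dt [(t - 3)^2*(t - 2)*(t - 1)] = 4*t^3 - 27*t^2 + 58*t - 39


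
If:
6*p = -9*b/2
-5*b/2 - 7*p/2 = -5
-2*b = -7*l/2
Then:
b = -40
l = -160/7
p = 30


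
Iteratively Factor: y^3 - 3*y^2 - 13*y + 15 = (y + 3)*(y^2 - 6*y + 5) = (y - 5)*(y + 3)*(y - 1)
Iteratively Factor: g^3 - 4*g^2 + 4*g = (g)*(g^2 - 4*g + 4) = g*(g - 2)*(g - 2)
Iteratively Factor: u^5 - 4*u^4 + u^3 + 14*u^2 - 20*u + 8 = (u - 2)*(u^4 - 2*u^3 - 3*u^2 + 8*u - 4) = (u - 2)*(u - 1)*(u^3 - u^2 - 4*u + 4) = (u - 2)*(u - 1)^2*(u^2 - 4) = (u - 2)^2*(u - 1)^2*(u + 2)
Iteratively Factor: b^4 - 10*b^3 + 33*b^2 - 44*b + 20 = (b - 1)*(b^3 - 9*b^2 + 24*b - 20) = (b - 5)*(b - 1)*(b^2 - 4*b + 4) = (b - 5)*(b - 2)*(b - 1)*(b - 2)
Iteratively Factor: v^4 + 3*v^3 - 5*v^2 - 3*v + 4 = (v - 1)*(v^3 + 4*v^2 - v - 4) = (v - 1)*(v + 4)*(v^2 - 1) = (v - 1)*(v + 1)*(v + 4)*(v - 1)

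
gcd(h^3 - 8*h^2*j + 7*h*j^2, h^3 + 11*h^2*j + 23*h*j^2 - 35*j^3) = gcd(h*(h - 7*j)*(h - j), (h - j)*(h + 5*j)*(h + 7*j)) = h - j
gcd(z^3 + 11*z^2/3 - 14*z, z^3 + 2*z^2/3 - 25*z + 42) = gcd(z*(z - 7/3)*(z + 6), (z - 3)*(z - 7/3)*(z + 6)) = z^2 + 11*z/3 - 14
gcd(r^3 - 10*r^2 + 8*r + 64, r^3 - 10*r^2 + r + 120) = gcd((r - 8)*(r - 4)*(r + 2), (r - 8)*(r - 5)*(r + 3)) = r - 8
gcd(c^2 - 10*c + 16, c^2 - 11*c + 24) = c - 8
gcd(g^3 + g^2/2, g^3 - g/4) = g^2 + g/2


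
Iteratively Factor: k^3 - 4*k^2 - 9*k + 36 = (k - 4)*(k^2 - 9) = (k - 4)*(k + 3)*(k - 3)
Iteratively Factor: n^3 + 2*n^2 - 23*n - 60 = (n - 5)*(n^2 + 7*n + 12) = (n - 5)*(n + 4)*(n + 3)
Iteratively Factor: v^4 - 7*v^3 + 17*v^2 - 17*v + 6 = (v - 1)*(v^3 - 6*v^2 + 11*v - 6) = (v - 2)*(v - 1)*(v^2 - 4*v + 3) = (v - 3)*(v - 2)*(v - 1)*(v - 1)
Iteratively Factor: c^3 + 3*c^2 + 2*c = (c + 2)*(c^2 + c) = (c + 1)*(c + 2)*(c)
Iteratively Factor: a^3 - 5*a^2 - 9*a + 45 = (a - 5)*(a^2 - 9) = (a - 5)*(a - 3)*(a + 3)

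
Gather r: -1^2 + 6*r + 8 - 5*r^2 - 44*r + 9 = -5*r^2 - 38*r + 16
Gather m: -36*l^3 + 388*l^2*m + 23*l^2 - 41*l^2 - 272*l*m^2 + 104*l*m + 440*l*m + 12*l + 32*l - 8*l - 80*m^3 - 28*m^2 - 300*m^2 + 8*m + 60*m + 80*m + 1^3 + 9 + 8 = -36*l^3 - 18*l^2 + 36*l - 80*m^3 + m^2*(-272*l - 328) + m*(388*l^2 + 544*l + 148) + 18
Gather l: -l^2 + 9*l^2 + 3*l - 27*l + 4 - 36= 8*l^2 - 24*l - 32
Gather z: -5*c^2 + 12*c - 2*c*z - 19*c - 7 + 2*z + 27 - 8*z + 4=-5*c^2 - 7*c + z*(-2*c - 6) + 24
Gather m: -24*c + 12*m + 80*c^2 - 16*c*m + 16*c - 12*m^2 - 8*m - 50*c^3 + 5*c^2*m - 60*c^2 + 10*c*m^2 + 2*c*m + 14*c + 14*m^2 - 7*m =-50*c^3 + 20*c^2 + 6*c + m^2*(10*c + 2) + m*(5*c^2 - 14*c - 3)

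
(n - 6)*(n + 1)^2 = n^3 - 4*n^2 - 11*n - 6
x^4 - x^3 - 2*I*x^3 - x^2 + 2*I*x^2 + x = x*(x - 1)*(x - I)^2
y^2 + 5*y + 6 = (y + 2)*(y + 3)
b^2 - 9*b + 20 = (b - 5)*(b - 4)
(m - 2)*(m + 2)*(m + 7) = m^3 + 7*m^2 - 4*m - 28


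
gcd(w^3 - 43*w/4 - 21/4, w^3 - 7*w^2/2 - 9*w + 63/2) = w^2 - w/2 - 21/2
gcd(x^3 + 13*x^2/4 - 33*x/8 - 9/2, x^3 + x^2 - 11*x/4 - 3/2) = x - 3/2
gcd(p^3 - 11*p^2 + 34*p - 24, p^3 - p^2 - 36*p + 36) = p^2 - 7*p + 6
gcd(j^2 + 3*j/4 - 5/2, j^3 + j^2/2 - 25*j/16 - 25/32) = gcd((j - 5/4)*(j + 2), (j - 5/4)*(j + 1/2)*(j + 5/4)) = j - 5/4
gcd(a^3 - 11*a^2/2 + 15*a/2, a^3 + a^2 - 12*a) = a^2 - 3*a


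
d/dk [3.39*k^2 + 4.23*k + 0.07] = 6.78*k + 4.23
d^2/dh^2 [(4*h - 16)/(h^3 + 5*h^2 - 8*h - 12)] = 8*((h - 4)*(3*h^2 + 10*h - 8)^2 + (-3*h^2 - 10*h - (h - 4)*(3*h + 5) + 8)*(h^3 + 5*h^2 - 8*h - 12))/(h^3 + 5*h^2 - 8*h - 12)^3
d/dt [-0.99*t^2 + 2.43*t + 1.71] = 2.43 - 1.98*t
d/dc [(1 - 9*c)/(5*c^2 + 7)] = (45*c^2 - 10*c - 63)/(25*c^4 + 70*c^2 + 49)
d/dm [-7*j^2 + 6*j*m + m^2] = 6*j + 2*m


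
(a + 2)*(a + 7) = a^2 + 9*a + 14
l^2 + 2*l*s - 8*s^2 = (l - 2*s)*(l + 4*s)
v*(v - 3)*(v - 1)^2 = v^4 - 5*v^3 + 7*v^2 - 3*v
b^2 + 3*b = b*(b + 3)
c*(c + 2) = c^2 + 2*c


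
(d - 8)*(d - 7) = d^2 - 15*d + 56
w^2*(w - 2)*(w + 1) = w^4 - w^3 - 2*w^2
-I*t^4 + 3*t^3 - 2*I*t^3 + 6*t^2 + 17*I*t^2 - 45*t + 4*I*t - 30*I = (t - 3)*(t + 5)*(t + 2*I)*(-I*t + 1)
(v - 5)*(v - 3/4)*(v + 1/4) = v^3 - 11*v^2/2 + 37*v/16 + 15/16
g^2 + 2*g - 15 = (g - 3)*(g + 5)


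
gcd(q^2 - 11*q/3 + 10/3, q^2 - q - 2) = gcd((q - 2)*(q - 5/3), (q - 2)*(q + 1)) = q - 2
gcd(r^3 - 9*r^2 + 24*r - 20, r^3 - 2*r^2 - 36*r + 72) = r - 2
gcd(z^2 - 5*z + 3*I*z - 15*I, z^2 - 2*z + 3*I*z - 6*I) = z + 3*I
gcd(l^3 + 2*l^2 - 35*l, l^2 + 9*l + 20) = 1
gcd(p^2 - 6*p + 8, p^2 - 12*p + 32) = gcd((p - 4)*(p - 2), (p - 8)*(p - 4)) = p - 4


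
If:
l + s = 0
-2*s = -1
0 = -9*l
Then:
No Solution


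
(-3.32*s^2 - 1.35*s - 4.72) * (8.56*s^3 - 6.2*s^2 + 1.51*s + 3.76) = -28.4192*s^5 + 9.028*s^4 - 37.0464*s^3 + 14.7423*s^2 - 12.2032*s - 17.7472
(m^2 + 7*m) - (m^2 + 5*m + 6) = 2*m - 6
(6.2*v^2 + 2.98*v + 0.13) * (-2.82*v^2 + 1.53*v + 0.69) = -17.484*v^4 + 1.0824*v^3 + 8.4708*v^2 + 2.2551*v + 0.0897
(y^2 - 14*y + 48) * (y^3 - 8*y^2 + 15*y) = y^5 - 22*y^4 + 175*y^3 - 594*y^2 + 720*y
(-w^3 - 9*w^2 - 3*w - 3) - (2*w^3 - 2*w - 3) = -3*w^3 - 9*w^2 - w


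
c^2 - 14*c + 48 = (c - 8)*(c - 6)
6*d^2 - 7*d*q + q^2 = (-6*d + q)*(-d + q)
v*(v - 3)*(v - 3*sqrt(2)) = v^3 - 3*sqrt(2)*v^2 - 3*v^2 + 9*sqrt(2)*v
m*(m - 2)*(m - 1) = m^3 - 3*m^2 + 2*m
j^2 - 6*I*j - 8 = (j - 4*I)*(j - 2*I)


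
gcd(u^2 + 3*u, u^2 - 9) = u + 3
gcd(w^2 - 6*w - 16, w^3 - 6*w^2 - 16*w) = w^2 - 6*w - 16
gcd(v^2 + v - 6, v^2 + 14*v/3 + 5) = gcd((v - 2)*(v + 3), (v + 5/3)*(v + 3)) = v + 3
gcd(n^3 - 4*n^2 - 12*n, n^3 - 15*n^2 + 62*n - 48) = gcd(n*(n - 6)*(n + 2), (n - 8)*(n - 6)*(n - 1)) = n - 6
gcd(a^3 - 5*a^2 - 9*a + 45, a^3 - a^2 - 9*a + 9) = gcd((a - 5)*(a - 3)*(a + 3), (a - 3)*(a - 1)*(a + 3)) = a^2 - 9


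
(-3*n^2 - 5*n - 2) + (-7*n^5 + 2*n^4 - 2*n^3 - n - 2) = -7*n^5 + 2*n^4 - 2*n^3 - 3*n^2 - 6*n - 4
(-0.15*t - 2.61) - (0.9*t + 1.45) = -1.05*t - 4.06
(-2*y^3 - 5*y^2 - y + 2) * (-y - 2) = 2*y^4 + 9*y^3 + 11*y^2 - 4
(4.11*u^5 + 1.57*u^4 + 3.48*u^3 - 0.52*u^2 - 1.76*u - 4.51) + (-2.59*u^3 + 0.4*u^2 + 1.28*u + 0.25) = 4.11*u^5 + 1.57*u^4 + 0.89*u^3 - 0.12*u^2 - 0.48*u - 4.26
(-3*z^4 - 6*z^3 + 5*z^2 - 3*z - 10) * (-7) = 21*z^4 + 42*z^3 - 35*z^2 + 21*z + 70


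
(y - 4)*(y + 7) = y^2 + 3*y - 28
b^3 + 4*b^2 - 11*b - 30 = (b - 3)*(b + 2)*(b + 5)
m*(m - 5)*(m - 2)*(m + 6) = m^4 - m^3 - 32*m^2 + 60*m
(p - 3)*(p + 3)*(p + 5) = p^3 + 5*p^2 - 9*p - 45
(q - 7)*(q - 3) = q^2 - 10*q + 21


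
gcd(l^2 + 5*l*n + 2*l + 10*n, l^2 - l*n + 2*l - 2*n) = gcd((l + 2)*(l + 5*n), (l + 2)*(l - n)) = l + 2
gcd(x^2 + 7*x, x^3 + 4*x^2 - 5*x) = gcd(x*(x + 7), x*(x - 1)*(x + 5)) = x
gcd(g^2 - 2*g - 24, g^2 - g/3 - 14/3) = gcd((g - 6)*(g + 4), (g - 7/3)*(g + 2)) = 1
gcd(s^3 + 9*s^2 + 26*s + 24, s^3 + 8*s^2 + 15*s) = s + 3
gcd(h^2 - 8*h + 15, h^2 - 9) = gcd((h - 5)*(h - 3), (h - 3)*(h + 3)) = h - 3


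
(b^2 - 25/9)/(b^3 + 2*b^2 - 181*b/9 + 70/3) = (3*b + 5)/(3*b^2 + 11*b - 42)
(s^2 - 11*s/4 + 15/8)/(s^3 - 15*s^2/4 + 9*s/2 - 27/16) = 2*(4*s - 5)/(8*s^2 - 18*s + 9)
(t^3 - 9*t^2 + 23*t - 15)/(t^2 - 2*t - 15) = (t^2 - 4*t + 3)/(t + 3)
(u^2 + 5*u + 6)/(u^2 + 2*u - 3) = (u + 2)/(u - 1)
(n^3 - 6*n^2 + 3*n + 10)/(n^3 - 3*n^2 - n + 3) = (n^2 - 7*n + 10)/(n^2 - 4*n + 3)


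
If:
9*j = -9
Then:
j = -1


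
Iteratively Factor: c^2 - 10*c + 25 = (c - 5)*(c - 5)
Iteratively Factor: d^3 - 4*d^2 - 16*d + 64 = (d - 4)*(d^2 - 16) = (d - 4)^2*(d + 4)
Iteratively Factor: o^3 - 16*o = (o + 4)*(o^2 - 4*o) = (o - 4)*(o + 4)*(o)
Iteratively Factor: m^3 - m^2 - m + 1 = (m - 1)*(m^2 - 1) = (m - 1)*(m + 1)*(m - 1)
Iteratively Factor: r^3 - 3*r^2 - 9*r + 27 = (r + 3)*(r^2 - 6*r + 9) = (r - 3)*(r + 3)*(r - 3)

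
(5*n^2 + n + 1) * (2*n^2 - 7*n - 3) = 10*n^4 - 33*n^3 - 20*n^2 - 10*n - 3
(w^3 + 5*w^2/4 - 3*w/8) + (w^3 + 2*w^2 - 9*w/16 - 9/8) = 2*w^3 + 13*w^2/4 - 15*w/16 - 9/8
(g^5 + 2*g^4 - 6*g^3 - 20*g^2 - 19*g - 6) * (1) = g^5 + 2*g^4 - 6*g^3 - 20*g^2 - 19*g - 6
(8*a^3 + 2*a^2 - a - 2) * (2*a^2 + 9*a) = 16*a^5 + 76*a^4 + 16*a^3 - 13*a^2 - 18*a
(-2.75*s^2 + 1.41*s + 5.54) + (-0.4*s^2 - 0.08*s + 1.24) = -3.15*s^2 + 1.33*s + 6.78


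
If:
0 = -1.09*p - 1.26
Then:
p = -1.16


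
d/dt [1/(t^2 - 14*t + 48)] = 2*(7 - t)/(t^2 - 14*t + 48)^2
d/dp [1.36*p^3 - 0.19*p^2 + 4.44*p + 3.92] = 4.08*p^2 - 0.38*p + 4.44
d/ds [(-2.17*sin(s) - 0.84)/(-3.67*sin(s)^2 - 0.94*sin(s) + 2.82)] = (-6.1656*sin(s) + 3.98195*cos(2*s) - 10.89095)*cos(s)/(3.67*sin(s)^2 + 0.94*sin(s) - 2.82)^2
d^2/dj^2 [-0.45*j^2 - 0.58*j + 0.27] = -0.900000000000000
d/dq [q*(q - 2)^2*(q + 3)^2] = 5*q^4 + 8*q^3 - 33*q^2 - 24*q + 36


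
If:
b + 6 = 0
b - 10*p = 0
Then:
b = -6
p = -3/5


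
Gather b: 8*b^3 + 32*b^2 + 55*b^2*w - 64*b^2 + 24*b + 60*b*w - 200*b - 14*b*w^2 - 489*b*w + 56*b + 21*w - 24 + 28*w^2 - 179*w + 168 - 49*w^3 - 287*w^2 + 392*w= 8*b^3 + b^2*(55*w - 32) + b*(-14*w^2 - 429*w - 120) - 49*w^3 - 259*w^2 + 234*w + 144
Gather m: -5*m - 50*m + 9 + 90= 99 - 55*m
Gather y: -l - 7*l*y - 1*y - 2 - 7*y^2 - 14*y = -l - 7*y^2 + y*(-7*l - 15) - 2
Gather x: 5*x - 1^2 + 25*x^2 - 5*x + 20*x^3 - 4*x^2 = 20*x^3 + 21*x^2 - 1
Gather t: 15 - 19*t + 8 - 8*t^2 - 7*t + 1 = -8*t^2 - 26*t + 24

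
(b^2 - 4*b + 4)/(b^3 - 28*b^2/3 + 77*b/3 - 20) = 3*(b^2 - 4*b + 4)/(3*b^3 - 28*b^2 + 77*b - 60)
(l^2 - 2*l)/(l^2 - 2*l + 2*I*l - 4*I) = l/(l + 2*I)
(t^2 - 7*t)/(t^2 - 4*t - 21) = t/(t + 3)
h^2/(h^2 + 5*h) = h/(h + 5)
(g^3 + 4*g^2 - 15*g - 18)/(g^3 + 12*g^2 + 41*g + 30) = (g - 3)/(g + 5)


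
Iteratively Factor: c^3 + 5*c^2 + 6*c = (c)*(c^2 + 5*c + 6) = c*(c + 2)*(c + 3)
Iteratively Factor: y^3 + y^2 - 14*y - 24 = (y - 4)*(y^2 + 5*y + 6) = (y - 4)*(y + 3)*(y + 2)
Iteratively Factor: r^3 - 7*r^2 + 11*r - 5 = (r - 5)*(r^2 - 2*r + 1) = (r - 5)*(r - 1)*(r - 1)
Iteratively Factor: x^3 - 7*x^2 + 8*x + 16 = (x - 4)*(x^2 - 3*x - 4) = (x - 4)^2*(x + 1)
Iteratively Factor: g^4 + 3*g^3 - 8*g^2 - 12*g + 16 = (g + 2)*(g^3 + g^2 - 10*g + 8) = (g - 2)*(g + 2)*(g^2 + 3*g - 4) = (g - 2)*(g + 2)*(g + 4)*(g - 1)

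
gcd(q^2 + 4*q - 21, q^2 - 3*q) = q - 3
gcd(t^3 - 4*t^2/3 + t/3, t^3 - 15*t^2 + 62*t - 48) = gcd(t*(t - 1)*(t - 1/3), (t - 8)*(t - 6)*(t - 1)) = t - 1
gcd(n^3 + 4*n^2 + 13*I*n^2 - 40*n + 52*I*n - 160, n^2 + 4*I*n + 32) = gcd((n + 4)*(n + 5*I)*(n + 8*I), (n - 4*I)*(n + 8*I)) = n + 8*I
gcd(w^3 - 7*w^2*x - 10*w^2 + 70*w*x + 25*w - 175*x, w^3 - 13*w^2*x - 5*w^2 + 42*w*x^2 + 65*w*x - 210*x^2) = -w^2 + 7*w*x + 5*w - 35*x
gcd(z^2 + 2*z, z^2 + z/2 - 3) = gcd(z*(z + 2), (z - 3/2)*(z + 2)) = z + 2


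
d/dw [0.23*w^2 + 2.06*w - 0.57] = 0.46*w + 2.06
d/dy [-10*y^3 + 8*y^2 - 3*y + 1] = -30*y^2 + 16*y - 3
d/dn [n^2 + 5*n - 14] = 2*n + 5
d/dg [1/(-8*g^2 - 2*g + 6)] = (8*g + 1)/(2*(4*g^2 + g - 3)^2)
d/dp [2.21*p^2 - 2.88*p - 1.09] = 4.42*p - 2.88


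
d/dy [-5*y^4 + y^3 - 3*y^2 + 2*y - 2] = -20*y^3 + 3*y^2 - 6*y + 2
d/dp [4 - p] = -1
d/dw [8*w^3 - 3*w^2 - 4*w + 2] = 24*w^2 - 6*w - 4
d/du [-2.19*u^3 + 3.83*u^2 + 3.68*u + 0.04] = -6.57*u^2 + 7.66*u + 3.68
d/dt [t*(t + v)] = 2*t + v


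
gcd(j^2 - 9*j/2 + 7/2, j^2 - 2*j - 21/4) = j - 7/2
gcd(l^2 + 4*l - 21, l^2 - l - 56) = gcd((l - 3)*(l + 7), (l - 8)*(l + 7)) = l + 7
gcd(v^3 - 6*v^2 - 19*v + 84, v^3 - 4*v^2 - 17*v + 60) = v^2 + v - 12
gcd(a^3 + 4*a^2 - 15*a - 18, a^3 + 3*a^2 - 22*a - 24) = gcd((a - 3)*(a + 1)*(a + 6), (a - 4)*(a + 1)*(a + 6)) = a^2 + 7*a + 6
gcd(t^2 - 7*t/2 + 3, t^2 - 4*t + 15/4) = t - 3/2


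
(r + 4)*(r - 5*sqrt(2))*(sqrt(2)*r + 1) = sqrt(2)*r^3 - 9*r^2 + 4*sqrt(2)*r^2 - 36*r - 5*sqrt(2)*r - 20*sqrt(2)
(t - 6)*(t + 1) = t^2 - 5*t - 6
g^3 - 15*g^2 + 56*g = g*(g - 8)*(g - 7)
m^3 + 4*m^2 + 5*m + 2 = (m + 1)^2*(m + 2)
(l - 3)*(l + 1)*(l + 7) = l^3 + 5*l^2 - 17*l - 21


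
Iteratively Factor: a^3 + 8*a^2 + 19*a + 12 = (a + 1)*(a^2 + 7*a + 12) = (a + 1)*(a + 3)*(a + 4)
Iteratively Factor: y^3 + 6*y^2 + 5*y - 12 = (y + 4)*(y^2 + 2*y - 3) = (y - 1)*(y + 4)*(y + 3)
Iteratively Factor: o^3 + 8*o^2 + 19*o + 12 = (o + 1)*(o^2 + 7*o + 12) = (o + 1)*(o + 4)*(o + 3)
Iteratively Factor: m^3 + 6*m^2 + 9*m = (m)*(m^2 + 6*m + 9) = m*(m + 3)*(m + 3)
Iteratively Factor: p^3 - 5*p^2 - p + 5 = (p + 1)*(p^2 - 6*p + 5) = (p - 1)*(p + 1)*(p - 5)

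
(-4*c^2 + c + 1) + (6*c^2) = 2*c^2 + c + 1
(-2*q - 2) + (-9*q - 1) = -11*q - 3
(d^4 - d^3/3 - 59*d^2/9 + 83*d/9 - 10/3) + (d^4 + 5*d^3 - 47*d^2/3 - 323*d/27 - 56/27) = 2*d^4 + 14*d^3/3 - 200*d^2/9 - 74*d/27 - 146/27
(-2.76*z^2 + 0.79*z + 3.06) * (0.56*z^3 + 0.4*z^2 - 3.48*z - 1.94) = -1.5456*z^5 - 0.6616*z^4 + 11.6344*z^3 + 3.8292*z^2 - 12.1814*z - 5.9364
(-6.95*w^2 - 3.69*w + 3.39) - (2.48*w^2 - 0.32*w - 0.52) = -9.43*w^2 - 3.37*w + 3.91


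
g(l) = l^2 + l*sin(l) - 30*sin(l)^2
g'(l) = l*cos(l) + 2*l - 60*sin(l)*cos(l) + sin(l)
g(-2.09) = -16.43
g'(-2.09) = -29.86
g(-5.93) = 29.52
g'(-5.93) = -36.55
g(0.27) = -1.99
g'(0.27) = -14.36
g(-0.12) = -0.40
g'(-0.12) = 6.65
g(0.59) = -8.61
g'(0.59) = -25.51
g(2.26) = -11.02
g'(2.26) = 33.30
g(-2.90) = 7.39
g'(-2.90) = -17.16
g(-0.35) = -3.28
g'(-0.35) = 17.95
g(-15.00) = 222.07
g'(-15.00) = -48.90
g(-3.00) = 8.83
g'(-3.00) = -11.55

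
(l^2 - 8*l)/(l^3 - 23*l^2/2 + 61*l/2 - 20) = 2*l/(2*l^2 - 7*l + 5)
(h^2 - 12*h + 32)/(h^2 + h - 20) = (h - 8)/(h + 5)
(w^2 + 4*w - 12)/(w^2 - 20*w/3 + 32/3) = 3*(w^2 + 4*w - 12)/(3*w^2 - 20*w + 32)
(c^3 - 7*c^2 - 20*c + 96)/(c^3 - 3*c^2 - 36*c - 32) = (c - 3)/(c + 1)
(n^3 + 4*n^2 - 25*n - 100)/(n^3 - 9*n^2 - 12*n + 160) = (n + 5)/(n - 8)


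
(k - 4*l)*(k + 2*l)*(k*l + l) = k^3*l - 2*k^2*l^2 + k^2*l - 8*k*l^3 - 2*k*l^2 - 8*l^3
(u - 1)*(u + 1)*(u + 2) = u^3 + 2*u^2 - u - 2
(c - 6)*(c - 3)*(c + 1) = c^3 - 8*c^2 + 9*c + 18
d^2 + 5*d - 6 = (d - 1)*(d + 6)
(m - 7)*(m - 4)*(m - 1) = m^3 - 12*m^2 + 39*m - 28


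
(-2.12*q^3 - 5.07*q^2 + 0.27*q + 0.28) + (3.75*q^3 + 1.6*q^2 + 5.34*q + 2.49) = 1.63*q^3 - 3.47*q^2 + 5.61*q + 2.77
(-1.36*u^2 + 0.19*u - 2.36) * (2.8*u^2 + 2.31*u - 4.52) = -3.808*u^4 - 2.6096*u^3 - 0.0218999999999999*u^2 - 6.3104*u + 10.6672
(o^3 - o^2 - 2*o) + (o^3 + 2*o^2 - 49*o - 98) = 2*o^3 + o^2 - 51*o - 98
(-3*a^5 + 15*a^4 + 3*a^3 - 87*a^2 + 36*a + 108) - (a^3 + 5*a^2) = -3*a^5 + 15*a^4 + 2*a^3 - 92*a^2 + 36*a + 108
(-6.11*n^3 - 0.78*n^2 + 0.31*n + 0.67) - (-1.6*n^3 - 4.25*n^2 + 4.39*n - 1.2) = -4.51*n^3 + 3.47*n^2 - 4.08*n + 1.87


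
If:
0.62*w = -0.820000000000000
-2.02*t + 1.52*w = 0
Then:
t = -1.00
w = -1.32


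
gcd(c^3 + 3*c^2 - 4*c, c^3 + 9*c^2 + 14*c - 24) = c^2 + 3*c - 4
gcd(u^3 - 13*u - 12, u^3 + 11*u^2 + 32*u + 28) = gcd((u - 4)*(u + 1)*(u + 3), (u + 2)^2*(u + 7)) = 1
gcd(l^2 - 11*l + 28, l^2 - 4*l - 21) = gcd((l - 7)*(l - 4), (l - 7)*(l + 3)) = l - 7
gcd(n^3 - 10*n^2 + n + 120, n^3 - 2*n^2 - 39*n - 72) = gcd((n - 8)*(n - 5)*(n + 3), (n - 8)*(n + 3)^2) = n^2 - 5*n - 24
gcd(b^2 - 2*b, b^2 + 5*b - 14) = b - 2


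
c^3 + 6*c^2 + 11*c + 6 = (c + 1)*(c + 2)*(c + 3)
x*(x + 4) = x^2 + 4*x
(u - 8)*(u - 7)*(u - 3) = u^3 - 18*u^2 + 101*u - 168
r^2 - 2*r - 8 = (r - 4)*(r + 2)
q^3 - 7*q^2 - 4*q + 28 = (q - 7)*(q - 2)*(q + 2)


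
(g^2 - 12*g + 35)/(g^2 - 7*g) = (g - 5)/g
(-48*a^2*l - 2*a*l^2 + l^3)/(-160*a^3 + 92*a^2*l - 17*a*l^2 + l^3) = l*(6*a + l)/(20*a^2 - 9*a*l + l^2)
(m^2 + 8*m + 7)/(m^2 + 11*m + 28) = (m + 1)/(m + 4)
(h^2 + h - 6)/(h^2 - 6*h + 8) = (h + 3)/(h - 4)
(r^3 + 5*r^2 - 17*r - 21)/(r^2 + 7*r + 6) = (r^2 + 4*r - 21)/(r + 6)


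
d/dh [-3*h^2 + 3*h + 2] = 3 - 6*h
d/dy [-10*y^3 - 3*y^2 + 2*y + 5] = -30*y^2 - 6*y + 2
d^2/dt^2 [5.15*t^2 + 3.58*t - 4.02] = 10.3000000000000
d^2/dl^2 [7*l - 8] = 0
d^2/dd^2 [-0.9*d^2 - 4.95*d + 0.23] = -1.80000000000000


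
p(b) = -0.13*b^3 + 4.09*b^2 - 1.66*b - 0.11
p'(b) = -0.39*b^2 + 8.18*b - 1.66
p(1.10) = 2.84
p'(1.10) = 6.87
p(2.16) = 14.08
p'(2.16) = 14.19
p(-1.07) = 6.51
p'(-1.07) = -10.86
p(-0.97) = 5.47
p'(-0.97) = -9.96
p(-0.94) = 5.17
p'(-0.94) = -9.69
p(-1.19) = 7.88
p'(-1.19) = -11.95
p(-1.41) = 10.73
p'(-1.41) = -13.97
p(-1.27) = 8.86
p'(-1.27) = -12.68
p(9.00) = 221.47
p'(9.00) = 40.37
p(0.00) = -0.11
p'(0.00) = -1.66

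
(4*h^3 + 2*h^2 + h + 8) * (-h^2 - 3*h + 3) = -4*h^5 - 14*h^4 + 5*h^3 - 5*h^2 - 21*h + 24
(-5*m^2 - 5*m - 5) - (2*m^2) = -7*m^2 - 5*m - 5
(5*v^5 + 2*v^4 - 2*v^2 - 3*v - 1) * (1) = 5*v^5 + 2*v^4 - 2*v^2 - 3*v - 1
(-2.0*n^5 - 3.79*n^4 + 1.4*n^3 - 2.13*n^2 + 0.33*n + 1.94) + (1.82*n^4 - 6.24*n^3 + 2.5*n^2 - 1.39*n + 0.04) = -2.0*n^5 - 1.97*n^4 - 4.84*n^3 + 0.37*n^2 - 1.06*n + 1.98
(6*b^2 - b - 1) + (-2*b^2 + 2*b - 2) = 4*b^2 + b - 3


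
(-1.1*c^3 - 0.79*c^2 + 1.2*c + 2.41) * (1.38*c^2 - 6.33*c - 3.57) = -1.518*c^5 + 5.8728*c^4 + 10.5837*c^3 - 1.4499*c^2 - 19.5393*c - 8.6037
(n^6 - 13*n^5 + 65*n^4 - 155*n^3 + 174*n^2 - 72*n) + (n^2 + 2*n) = n^6 - 13*n^5 + 65*n^4 - 155*n^3 + 175*n^2 - 70*n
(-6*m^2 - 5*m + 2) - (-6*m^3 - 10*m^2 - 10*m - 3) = 6*m^3 + 4*m^2 + 5*m + 5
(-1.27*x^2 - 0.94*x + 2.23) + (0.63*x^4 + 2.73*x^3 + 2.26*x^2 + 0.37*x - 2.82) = 0.63*x^4 + 2.73*x^3 + 0.99*x^2 - 0.57*x - 0.59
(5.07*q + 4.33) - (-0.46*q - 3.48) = 5.53*q + 7.81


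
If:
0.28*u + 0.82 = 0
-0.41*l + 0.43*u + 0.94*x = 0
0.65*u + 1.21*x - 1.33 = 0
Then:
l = 3.06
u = -2.93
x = 2.67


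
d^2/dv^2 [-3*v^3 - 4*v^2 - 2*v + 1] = -18*v - 8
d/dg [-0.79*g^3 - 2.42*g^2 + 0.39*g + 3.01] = -2.37*g^2 - 4.84*g + 0.39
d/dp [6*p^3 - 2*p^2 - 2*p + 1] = 18*p^2 - 4*p - 2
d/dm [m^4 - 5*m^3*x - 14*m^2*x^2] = m*(4*m^2 - 15*m*x - 28*x^2)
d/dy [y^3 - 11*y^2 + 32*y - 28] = 3*y^2 - 22*y + 32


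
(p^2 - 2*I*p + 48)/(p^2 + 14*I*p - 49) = (p^2 - 2*I*p + 48)/(p^2 + 14*I*p - 49)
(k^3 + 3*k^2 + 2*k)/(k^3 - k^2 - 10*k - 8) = k/(k - 4)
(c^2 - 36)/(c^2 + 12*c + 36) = (c - 6)/(c + 6)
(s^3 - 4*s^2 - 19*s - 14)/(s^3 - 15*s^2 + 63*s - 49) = (s^2 + 3*s + 2)/(s^2 - 8*s + 7)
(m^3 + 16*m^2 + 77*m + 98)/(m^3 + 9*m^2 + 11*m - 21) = (m^2 + 9*m + 14)/(m^2 + 2*m - 3)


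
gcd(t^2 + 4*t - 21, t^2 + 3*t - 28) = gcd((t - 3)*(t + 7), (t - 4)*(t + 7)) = t + 7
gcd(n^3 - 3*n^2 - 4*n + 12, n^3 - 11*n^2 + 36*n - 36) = n^2 - 5*n + 6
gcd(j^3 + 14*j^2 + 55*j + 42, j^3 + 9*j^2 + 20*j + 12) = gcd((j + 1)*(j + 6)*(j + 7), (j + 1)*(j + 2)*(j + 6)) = j^2 + 7*j + 6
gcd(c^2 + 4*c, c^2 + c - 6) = 1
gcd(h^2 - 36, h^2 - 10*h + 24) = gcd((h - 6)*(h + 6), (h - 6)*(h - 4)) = h - 6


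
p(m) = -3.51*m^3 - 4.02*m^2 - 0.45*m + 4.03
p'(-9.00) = -781.02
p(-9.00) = 2241.25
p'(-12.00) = -1420.29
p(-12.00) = 5495.83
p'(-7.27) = -498.54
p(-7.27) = 1143.52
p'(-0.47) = 1.00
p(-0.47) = 3.72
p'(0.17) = -2.12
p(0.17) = 3.82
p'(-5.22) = -245.41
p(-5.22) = 396.09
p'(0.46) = -6.38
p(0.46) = 2.63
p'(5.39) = -349.70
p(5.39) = -664.82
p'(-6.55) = -399.55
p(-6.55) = 820.86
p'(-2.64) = -52.61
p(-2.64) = 41.78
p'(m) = -10.53*m^2 - 8.04*m - 0.45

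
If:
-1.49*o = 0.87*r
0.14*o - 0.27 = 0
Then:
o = 1.93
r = -3.30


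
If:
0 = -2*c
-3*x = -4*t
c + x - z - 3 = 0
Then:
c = 0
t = 3*z/4 + 9/4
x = z + 3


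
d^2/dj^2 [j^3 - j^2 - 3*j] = 6*j - 2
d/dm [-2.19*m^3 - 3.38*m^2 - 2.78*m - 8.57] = -6.57*m^2 - 6.76*m - 2.78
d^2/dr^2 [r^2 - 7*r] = 2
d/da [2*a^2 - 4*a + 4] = 4*a - 4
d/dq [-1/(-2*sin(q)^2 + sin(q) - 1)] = (1 - 4*sin(q))*cos(q)/(-sin(q) - cos(2*q) + 2)^2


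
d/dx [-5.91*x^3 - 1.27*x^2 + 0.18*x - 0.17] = -17.73*x^2 - 2.54*x + 0.18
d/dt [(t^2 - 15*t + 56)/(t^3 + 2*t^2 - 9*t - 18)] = (-t^4 + 30*t^3 - 147*t^2 - 260*t + 774)/(t^6 + 4*t^5 - 14*t^4 - 72*t^3 + 9*t^2 + 324*t + 324)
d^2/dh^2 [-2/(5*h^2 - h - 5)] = 4*(-25*h^2 + 5*h + (10*h - 1)^2 + 25)/(-5*h^2 + h + 5)^3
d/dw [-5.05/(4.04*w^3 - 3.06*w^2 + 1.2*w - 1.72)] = (61.206*w^2 - 30.906*w + 6.06)/(4.04*w^3 - 3.06*w^2 + 1.2*w - 1.72)^2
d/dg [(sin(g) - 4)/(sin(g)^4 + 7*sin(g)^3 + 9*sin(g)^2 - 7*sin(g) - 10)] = (-3*sin(g)^4 + 2*sin(g)^3 + 75*sin(g)^2 + 72*sin(g) - 38)/((sin(g) + 2)^2*(sin(g) + 5)^2*cos(g)^3)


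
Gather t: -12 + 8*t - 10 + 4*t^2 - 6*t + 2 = 4*t^2 + 2*t - 20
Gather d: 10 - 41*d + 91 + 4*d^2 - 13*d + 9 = 4*d^2 - 54*d + 110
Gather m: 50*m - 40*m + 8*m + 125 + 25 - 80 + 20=18*m + 90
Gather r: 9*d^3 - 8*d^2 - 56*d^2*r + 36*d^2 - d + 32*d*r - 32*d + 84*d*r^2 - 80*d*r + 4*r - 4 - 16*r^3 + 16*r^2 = 9*d^3 + 28*d^2 - 33*d - 16*r^3 + r^2*(84*d + 16) + r*(-56*d^2 - 48*d + 4) - 4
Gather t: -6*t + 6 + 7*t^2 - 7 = 7*t^2 - 6*t - 1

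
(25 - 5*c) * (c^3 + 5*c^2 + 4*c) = -5*c^4 + 105*c^2 + 100*c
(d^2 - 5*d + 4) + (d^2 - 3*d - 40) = 2*d^2 - 8*d - 36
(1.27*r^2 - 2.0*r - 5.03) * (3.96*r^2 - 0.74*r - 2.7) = 5.0292*r^4 - 8.8598*r^3 - 21.8678*r^2 + 9.1222*r + 13.581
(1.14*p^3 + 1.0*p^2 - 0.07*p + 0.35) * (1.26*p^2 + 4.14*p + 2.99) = 1.4364*p^5 + 5.9796*p^4 + 7.4604*p^3 + 3.1412*p^2 + 1.2397*p + 1.0465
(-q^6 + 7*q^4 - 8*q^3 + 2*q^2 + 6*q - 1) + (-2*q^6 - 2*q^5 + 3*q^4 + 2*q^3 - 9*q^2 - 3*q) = -3*q^6 - 2*q^5 + 10*q^4 - 6*q^3 - 7*q^2 + 3*q - 1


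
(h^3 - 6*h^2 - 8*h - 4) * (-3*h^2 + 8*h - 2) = -3*h^5 + 26*h^4 - 26*h^3 - 40*h^2 - 16*h + 8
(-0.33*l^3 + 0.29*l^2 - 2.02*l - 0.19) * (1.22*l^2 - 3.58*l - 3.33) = -0.4026*l^5 + 1.5352*l^4 - 2.4037*l^3 + 6.0341*l^2 + 7.4068*l + 0.6327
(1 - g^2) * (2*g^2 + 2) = 2 - 2*g^4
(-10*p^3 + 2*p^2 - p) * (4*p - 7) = -40*p^4 + 78*p^3 - 18*p^2 + 7*p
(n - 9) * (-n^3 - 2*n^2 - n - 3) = -n^4 + 7*n^3 + 17*n^2 + 6*n + 27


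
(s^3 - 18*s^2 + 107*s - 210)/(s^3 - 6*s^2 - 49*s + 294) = (s - 5)/(s + 7)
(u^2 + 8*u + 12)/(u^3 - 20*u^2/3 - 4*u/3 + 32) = 3*(u + 6)/(3*u^2 - 26*u + 48)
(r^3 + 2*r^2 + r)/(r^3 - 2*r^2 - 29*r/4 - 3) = 4*r*(r^2 + 2*r + 1)/(4*r^3 - 8*r^2 - 29*r - 12)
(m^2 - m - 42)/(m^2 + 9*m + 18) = (m - 7)/(m + 3)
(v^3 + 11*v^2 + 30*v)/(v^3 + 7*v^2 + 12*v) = (v^2 + 11*v + 30)/(v^2 + 7*v + 12)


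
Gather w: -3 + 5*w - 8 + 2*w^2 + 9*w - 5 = 2*w^2 + 14*w - 16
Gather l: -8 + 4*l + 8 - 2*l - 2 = 2*l - 2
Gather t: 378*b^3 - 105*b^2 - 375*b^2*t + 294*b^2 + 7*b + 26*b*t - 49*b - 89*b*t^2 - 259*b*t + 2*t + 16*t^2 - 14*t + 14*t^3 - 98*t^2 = 378*b^3 + 189*b^2 - 42*b + 14*t^3 + t^2*(-89*b - 82) + t*(-375*b^2 - 233*b - 12)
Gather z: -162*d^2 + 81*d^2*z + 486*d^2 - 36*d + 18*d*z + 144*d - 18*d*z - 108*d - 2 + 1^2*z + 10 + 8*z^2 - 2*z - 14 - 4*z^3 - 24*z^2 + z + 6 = 81*d^2*z + 324*d^2 - 4*z^3 - 16*z^2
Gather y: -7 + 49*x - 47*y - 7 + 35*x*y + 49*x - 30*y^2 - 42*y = 98*x - 30*y^2 + y*(35*x - 89) - 14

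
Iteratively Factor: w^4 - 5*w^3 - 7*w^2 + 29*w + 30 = (w + 2)*(w^3 - 7*w^2 + 7*w + 15) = (w - 3)*(w + 2)*(w^2 - 4*w - 5) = (w - 5)*(w - 3)*(w + 2)*(w + 1)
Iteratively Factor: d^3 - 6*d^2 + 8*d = (d - 4)*(d^2 - 2*d) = (d - 4)*(d - 2)*(d)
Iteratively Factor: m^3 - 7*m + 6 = (m + 3)*(m^2 - 3*m + 2) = (m - 1)*(m + 3)*(m - 2)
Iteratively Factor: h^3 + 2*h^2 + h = (h)*(h^2 + 2*h + 1) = h*(h + 1)*(h + 1)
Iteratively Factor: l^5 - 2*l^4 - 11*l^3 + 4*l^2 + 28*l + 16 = (l - 2)*(l^4 - 11*l^2 - 18*l - 8) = (l - 2)*(l + 1)*(l^3 - l^2 - 10*l - 8) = (l - 2)*(l + 1)*(l + 2)*(l^2 - 3*l - 4) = (l - 2)*(l + 1)^2*(l + 2)*(l - 4)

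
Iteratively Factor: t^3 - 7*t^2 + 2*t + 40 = (t + 2)*(t^2 - 9*t + 20) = (t - 4)*(t + 2)*(t - 5)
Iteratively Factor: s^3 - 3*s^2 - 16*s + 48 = (s - 4)*(s^2 + s - 12) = (s - 4)*(s + 4)*(s - 3)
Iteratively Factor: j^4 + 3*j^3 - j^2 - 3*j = (j - 1)*(j^3 + 4*j^2 + 3*j) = j*(j - 1)*(j^2 + 4*j + 3) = j*(j - 1)*(j + 1)*(j + 3)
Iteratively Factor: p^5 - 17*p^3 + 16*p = (p - 4)*(p^4 + 4*p^3 - p^2 - 4*p) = (p - 4)*(p + 4)*(p^3 - p) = (p - 4)*(p - 1)*(p + 4)*(p^2 + p) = (p - 4)*(p - 1)*(p + 1)*(p + 4)*(p)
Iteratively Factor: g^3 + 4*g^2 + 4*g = (g + 2)*(g^2 + 2*g) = g*(g + 2)*(g + 2)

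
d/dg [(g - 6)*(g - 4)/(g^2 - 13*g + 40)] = (-3*g^2 + 32*g - 88)/(g^4 - 26*g^3 + 249*g^2 - 1040*g + 1600)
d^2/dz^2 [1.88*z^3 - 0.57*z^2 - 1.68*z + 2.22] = 11.28*z - 1.14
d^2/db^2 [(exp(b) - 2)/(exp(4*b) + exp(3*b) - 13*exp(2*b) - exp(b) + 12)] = (9*exp(8*b) - 21*exp(7*b) - 68*exp(6*b) + 264*exp(5*b) + 193*exp(4*b) - 1133*exp(3*b) + 1074*exp(2*b) - 1238*exp(b) + 120)*exp(b)/(exp(12*b) + 3*exp(11*b) - 36*exp(10*b) - 80*exp(9*b) + 498*exp(8*b) + 654*exp(7*b) - 3016*exp(6*b) - 1512*exp(5*b) + 6405*exp(4*b) + 1367*exp(3*b) - 5580*exp(2*b) - 432*exp(b) + 1728)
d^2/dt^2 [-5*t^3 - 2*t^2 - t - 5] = -30*t - 4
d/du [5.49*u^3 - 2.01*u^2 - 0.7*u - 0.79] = 16.47*u^2 - 4.02*u - 0.7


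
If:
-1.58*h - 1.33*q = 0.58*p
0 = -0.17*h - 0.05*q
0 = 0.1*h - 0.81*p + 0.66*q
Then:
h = 0.00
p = 0.00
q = 0.00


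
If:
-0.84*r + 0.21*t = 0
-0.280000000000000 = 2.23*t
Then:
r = -0.03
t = -0.13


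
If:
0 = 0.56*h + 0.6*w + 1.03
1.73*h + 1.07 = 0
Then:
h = -0.62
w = -1.14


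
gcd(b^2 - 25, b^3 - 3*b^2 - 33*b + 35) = b + 5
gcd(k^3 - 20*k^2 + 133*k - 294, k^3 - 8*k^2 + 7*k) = k - 7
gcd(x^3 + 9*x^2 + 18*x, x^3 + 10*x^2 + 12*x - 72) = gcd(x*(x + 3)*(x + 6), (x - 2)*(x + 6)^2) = x + 6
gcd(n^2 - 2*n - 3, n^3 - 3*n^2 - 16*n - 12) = n + 1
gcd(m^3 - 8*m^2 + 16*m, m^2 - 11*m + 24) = 1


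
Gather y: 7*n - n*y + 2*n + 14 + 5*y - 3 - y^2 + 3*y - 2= 9*n - y^2 + y*(8 - n) + 9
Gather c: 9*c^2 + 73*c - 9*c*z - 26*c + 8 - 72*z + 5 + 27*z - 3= 9*c^2 + c*(47 - 9*z) - 45*z + 10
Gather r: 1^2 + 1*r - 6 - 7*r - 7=-6*r - 12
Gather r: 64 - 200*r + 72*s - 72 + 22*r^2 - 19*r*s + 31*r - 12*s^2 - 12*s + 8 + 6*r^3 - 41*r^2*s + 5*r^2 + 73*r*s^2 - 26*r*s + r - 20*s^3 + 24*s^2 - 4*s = 6*r^3 + r^2*(27 - 41*s) + r*(73*s^2 - 45*s - 168) - 20*s^3 + 12*s^2 + 56*s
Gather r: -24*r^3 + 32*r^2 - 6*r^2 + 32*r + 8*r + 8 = -24*r^3 + 26*r^2 + 40*r + 8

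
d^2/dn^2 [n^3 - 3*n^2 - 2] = 6*n - 6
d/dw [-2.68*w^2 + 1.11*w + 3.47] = 1.11 - 5.36*w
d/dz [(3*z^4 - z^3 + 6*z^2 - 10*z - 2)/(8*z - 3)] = (72*z^4 - 52*z^3 + 57*z^2 - 36*z + 46)/(64*z^2 - 48*z + 9)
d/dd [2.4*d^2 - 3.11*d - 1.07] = 4.8*d - 3.11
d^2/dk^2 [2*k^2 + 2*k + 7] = 4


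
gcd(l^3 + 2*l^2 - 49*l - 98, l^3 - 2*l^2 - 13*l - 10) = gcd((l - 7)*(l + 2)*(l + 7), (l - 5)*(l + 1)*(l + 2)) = l + 2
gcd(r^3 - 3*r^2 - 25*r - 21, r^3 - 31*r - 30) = r + 1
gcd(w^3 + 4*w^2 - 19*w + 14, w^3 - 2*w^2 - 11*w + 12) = w - 1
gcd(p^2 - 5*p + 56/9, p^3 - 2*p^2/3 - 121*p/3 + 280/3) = p - 8/3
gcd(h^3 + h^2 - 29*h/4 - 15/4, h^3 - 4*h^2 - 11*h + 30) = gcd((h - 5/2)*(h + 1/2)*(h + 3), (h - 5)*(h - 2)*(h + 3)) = h + 3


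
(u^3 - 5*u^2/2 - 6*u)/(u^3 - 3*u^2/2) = (2*u^2 - 5*u - 12)/(u*(2*u - 3))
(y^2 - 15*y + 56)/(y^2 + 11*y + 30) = (y^2 - 15*y + 56)/(y^2 + 11*y + 30)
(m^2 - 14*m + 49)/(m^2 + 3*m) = (m^2 - 14*m + 49)/(m*(m + 3))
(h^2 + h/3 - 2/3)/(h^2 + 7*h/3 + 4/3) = (3*h - 2)/(3*h + 4)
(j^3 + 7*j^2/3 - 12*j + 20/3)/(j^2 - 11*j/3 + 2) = (j^2 + 3*j - 10)/(j - 3)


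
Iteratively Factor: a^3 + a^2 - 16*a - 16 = (a + 4)*(a^2 - 3*a - 4) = (a + 1)*(a + 4)*(a - 4)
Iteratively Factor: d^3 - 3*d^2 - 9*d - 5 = (d + 1)*(d^2 - 4*d - 5) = (d - 5)*(d + 1)*(d + 1)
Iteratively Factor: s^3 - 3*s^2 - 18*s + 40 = (s - 2)*(s^2 - s - 20) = (s - 2)*(s + 4)*(s - 5)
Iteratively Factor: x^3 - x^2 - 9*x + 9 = (x + 3)*(x^2 - 4*x + 3) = (x - 1)*(x + 3)*(x - 3)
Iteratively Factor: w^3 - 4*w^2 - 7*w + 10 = (w - 5)*(w^2 + w - 2) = (w - 5)*(w - 1)*(w + 2)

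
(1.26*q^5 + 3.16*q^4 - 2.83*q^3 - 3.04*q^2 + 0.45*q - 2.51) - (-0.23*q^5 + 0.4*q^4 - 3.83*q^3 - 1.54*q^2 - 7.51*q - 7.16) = 1.49*q^5 + 2.76*q^4 + 1.0*q^3 - 1.5*q^2 + 7.96*q + 4.65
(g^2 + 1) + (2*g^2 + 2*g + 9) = 3*g^2 + 2*g + 10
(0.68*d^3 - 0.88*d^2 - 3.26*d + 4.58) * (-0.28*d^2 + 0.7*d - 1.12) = -0.1904*d^5 + 0.7224*d^4 - 0.4648*d^3 - 2.5788*d^2 + 6.8572*d - 5.1296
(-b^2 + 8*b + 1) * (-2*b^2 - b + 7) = 2*b^4 - 15*b^3 - 17*b^2 + 55*b + 7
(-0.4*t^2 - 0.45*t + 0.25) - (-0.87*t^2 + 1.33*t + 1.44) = 0.47*t^2 - 1.78*t - 1.19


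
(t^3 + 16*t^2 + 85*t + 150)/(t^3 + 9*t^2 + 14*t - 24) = (t^2 + 10*t + 25)/(t^2 + 3*t - 4)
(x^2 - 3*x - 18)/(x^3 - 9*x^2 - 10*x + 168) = (x + 3)/(x^2 - 3*x - 28)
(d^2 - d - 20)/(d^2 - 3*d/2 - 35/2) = 2*(d + 4)/(2*d + 7)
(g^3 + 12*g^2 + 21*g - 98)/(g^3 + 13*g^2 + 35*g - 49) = (g - 2)/(g - 1)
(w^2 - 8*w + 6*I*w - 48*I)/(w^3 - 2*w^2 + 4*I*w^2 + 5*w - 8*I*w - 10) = (w^2 + w*(-8 + 6*I) - 48*I)/(w^3 + w^2*(-2 + 4*I) + w*(5 - 8*I) - 10)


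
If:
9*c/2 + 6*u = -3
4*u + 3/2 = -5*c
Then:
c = 1/4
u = -11/16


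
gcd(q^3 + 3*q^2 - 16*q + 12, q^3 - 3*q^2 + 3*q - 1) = q - 1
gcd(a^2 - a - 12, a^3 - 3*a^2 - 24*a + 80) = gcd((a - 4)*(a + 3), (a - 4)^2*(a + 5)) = a - 4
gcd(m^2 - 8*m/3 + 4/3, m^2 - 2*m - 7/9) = 1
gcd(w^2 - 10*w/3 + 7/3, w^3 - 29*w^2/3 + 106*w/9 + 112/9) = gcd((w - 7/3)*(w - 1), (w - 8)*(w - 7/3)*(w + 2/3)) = w - 7/3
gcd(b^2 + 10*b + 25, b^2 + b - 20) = b + 5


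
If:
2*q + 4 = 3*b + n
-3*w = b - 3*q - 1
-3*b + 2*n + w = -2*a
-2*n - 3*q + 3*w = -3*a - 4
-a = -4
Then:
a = 4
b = 331/37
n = 149/37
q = 497/37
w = 399/37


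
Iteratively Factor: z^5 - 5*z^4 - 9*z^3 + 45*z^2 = (z - 3)*(z^4 - 2*z^3 - 15*z^2) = z*(z - 3)*(z^3 - 2*z^2 - 15*z) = z^2*(z - 3)*(z^2 - 2*z - 15) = z^2*(z - 3)*(z + 3)*(z - 5)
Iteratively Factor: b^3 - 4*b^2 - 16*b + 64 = (b - 4)*(b^2 - 16) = (b - 4)*(b + 4)*(b - 4)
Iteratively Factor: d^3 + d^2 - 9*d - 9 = (d - 3)*(d^2 + 4*d + 3) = (d - 3)*(d + 1)*(d + 3)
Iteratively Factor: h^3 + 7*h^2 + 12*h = (h + 4)*(h^2 + 3*h) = (h + 3)*(h + 4)*(h)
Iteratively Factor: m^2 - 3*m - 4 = (m - 4)*(m + 1)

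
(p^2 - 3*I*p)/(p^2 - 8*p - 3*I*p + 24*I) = p/(p - 8)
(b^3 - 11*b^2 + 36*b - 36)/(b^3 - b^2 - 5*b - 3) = (b^2 - 8*b + 12)/(b^2 + 2*b + 1)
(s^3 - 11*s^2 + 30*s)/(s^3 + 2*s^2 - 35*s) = (s - 6)/(s + 7)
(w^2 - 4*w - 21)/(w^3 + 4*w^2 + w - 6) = (w - 7)/(w^2 + w - 2)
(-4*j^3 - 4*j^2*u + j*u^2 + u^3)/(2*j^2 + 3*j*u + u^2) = -2*j + u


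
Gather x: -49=-49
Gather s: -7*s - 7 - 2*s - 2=-9*s - 9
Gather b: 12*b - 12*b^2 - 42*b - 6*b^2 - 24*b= -18*b^2 - 54*b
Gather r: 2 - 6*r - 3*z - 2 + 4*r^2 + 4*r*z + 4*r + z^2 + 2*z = 4*r^2 + r*(4*z - 2) + z^2 - z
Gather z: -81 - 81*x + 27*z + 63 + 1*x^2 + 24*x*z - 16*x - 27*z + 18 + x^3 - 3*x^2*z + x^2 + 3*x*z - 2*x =x^3 + 2*x^2 - 99*x + z*(-3*x^2 + 27*x)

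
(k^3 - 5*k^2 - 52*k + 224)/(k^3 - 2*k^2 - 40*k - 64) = (k^2 + 3*k - 28)/(k^2 + 6*k + 8)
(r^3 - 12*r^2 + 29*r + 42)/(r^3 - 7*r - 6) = (r^2 - 13*r + 42)/(r^2 - r - 6)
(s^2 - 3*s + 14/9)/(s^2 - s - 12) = (-s^2 + 3*s - 14/9)/(-s^2 + s + 12)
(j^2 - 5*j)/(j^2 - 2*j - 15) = j/(j + 3)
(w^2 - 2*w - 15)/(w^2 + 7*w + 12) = (w - 5)/(w + 4)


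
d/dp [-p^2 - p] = -2*p - 1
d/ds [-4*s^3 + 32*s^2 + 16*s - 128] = -12*s^2 + 64*s + 16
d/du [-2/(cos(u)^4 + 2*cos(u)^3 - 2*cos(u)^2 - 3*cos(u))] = 2*(cos(u) - 3*cos(2*u) - cos(3*u))*sin(u)/((cos(u) + 1)^2*(cos(u)^2 + cos(u) - 3)^2*cos(u)^2)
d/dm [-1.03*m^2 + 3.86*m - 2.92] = 3.86 - 2.06*m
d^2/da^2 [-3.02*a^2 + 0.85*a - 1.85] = -6.04000000000000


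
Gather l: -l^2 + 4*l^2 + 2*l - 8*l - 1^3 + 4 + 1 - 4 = 3*l^2 - 6*l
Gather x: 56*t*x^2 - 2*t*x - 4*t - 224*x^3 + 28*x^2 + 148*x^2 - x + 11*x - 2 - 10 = -4*t - 224*x^3 + x^2*(56*t + 176) + x*(10 - 2*t) - 12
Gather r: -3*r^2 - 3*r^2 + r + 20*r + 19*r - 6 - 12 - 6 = -6*r^2 + 40*r - 24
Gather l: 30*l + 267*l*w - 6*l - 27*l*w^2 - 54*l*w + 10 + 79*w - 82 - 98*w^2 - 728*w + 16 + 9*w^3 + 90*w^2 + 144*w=l*(-27*w^2 + 213*w + 24) + 9*w^3 - 8*w^2 - 505*w - 56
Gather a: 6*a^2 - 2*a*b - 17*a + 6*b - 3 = 6*a^2 + a*(-2*b - 17) + 6*b - 3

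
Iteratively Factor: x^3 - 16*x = (x + 4)*(x^2 - 4*x) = (x - 4)*(x + 4)*(x)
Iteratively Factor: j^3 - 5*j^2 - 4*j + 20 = (j - 5)*(j^2 - 4) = (j - 5)*(j - 2)*(j + 2)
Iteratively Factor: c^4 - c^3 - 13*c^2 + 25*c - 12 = (c - 3)*(c^3 + 2*c^2 - 7*c + 4) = (c - 3)*(c - 1)*(c^2 + 3*c - 4) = (c - 3)*(c - 1)*(c + 4)*(c - 1)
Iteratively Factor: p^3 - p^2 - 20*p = (p - 5)*(p^2 + 4*p) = p*(p - 5)*(p + 4)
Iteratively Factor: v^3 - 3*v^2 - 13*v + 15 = (v + 3)*(v^2 - 6*v + 5) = (v - 5)*(v + 3)*(v - 1)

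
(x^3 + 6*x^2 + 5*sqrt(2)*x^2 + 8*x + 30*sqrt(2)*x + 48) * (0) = 0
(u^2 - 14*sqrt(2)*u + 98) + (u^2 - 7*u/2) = 2*u^2 - 14*sqrt(2)*u - 7*u/2 + 98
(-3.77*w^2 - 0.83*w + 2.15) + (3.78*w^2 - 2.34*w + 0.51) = 0.00999999999999979*w^2 - 3.17*w + 2.66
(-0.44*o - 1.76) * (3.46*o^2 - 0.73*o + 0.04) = -1.5224*o^3 - 5.7684*o^2 + 1.2672*o - 0.0704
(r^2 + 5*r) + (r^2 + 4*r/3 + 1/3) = 2*r^2 + 19*r/3 + 1/3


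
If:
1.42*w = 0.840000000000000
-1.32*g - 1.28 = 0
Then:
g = -0.97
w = 0.59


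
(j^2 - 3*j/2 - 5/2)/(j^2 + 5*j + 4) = (j - 5/2)/(j + 4)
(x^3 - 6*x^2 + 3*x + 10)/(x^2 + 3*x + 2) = (x^2 - 7*x + 10)/(x + 2)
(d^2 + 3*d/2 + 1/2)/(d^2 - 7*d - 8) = (d + 1/2)/(d - 8)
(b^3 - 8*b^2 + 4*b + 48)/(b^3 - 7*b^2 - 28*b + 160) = (b^2 - 4*b - 12)/(b^2 - 3*b - 40)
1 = 1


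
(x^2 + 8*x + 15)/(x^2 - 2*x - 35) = (x + 3)/(x - 7)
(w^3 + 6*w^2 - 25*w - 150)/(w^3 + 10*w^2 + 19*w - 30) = (w - 5)/(w - 1)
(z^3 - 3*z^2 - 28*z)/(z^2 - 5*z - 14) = z*(z + 4)/(z + 2)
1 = 1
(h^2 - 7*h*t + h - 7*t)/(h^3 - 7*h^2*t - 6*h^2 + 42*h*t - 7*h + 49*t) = 1/(h - 7)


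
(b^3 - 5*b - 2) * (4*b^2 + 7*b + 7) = 4*b^5 + 7*b^4 - 13*b^3 - 43*b^2 - 49*b - 14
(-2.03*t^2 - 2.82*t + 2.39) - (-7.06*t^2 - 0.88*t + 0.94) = 5.03*t^2 - 1.94*t + 1.45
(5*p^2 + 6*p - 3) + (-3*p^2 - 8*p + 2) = 2*p^2 - 2*p - 1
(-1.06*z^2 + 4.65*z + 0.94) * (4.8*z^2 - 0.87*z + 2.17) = -5.088*z^4 + 23.2422*z^3 - 1.8337*z^2 + 9.2727*z + 2.0398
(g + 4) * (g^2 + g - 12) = g^3 + 5*g^2 - 8*g - 48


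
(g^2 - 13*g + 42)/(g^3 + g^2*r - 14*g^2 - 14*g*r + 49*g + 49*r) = (g - 6)/(g^2 + g*r - 7*g - 7*r)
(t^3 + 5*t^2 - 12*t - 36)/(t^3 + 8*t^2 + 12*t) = (t - 3)/t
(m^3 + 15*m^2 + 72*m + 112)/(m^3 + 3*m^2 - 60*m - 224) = (m + 4)/(m - 8)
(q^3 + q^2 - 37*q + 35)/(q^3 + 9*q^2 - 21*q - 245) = (q - 1)/(q + 7)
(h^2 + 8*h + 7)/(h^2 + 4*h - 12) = (h^2 + 8*h + 7)/(h^2 + 4*h - 12)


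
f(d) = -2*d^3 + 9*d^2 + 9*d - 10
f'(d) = -6*d^2 + 18*d + 9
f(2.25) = 33.03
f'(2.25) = 19.12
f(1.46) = 16.10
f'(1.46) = 22.49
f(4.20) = 38.38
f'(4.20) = -21.24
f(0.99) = 5.79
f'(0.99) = 20.94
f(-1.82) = 15.49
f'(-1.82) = -43.63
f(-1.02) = -7.69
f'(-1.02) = -15.60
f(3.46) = 46.04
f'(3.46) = -0.55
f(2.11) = 30.27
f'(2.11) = 20.27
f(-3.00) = 98.00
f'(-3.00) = -99.00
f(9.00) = -658.00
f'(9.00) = -315.00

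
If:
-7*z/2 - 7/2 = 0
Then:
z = -1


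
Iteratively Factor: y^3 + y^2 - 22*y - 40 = (y - 5)*(y^2 + 6*y + 8) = (y - 5)*(y + 2)*(y + 4)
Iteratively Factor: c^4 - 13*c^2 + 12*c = (c - 1)*(c^3 + c^2 - 12*c) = (c - 1)*(c + 4)*(c^2 - 3*c) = c*(c - 1)*(c + 4)*(c - 3)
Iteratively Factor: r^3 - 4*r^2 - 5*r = (r - 5)*(r^2 + r) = (r - 5)*(r + 1)*(r)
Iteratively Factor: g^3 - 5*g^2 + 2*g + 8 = (g - 4)*(g^2 - g - 2) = (g - 4)*(g + 1)*(g - 2)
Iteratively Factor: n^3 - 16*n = (n + 4)*(n^2 - 4*n) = n*(n + 4)*(n - 4)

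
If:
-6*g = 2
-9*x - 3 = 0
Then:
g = -1/3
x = -1/3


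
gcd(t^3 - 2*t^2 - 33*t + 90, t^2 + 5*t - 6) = t + 6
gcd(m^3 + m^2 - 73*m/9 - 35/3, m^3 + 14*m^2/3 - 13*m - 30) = m^2 - 4*m/3 - 5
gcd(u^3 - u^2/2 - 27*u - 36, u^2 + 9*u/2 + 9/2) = u + 3/2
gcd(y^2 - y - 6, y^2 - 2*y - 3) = y - 3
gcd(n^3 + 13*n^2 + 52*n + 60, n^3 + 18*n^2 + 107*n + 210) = n^2 + 11*n + 30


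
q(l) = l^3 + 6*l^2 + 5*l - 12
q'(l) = 3*l^2 + 12*l + 5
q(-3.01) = 0.04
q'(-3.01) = -3.94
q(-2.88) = -0.52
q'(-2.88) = -4.68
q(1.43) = 10.34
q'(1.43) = 28.29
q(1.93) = 27.19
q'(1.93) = 39.33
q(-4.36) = -2.62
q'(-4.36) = 9.71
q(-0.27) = -12.93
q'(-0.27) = 1.98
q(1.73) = 19.79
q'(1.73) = 34.74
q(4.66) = 242.79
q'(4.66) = 126.07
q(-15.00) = -2112.00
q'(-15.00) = 500.00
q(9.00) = 1248.00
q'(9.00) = 356.00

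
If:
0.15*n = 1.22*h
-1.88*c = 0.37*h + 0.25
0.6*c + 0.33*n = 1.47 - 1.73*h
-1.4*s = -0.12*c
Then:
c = -0.20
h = 0.36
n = 2.93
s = -0.02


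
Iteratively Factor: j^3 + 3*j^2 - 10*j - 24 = (j + 4)*(j^2 - j - 6) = (j + 2)*(j + 4)*(j - 3)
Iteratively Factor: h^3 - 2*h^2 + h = (h - 1)*(h^2 - h) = h*(h - 1)*(h - 1)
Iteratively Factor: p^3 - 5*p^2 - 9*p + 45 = (p + 3)*(p^2 - 8*p + 15) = (p - 5)*(p + 3)*(p - 3)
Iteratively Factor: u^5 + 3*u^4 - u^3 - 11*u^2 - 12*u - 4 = (u + 2)*(u^4 + u^3 - 3*u^2 - 5*u - 2) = (u + 1)*(u + 2)*(u^3 - 3*u - 2) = (u + 1)^2*(u + 2)*(u^2 - u - 2) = (u - 2)*(u + 1)^2*(u + 2)*(u + 1)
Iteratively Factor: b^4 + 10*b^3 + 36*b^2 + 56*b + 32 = (b + 2)*(b^3 + 8*b^2 + 20*b + 16) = (b + 2)*(b + 4)*(b^2 + 4*b + 4) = (b + 2)^2*(b + 4)*(b + 2)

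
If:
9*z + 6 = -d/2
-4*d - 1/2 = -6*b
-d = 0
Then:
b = 1/12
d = 0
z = -2/3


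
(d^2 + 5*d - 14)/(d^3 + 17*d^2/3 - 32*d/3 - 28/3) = 3/(3*d + 2)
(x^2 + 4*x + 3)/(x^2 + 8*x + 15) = (x + 1)/(x + 5)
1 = 1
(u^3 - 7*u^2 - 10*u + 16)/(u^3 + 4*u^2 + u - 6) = (u - 8)/(u + 3)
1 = 1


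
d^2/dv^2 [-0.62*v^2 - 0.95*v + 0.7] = -1.24000000000000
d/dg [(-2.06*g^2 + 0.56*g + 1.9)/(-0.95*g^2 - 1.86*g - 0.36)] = (4.3636*g^2 + 5.0932*g + 3.3324)/(0.9025*g^4 + 3.534*g^3 + 4.1436*g^2 + 1.3392*g + 0.1296)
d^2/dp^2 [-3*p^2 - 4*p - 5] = -6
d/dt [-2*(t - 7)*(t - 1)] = 16 - 4*t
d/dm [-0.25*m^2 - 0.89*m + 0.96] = -0.5*m - 0.89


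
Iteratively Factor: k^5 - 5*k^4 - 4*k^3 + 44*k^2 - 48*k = (k - 4)*(k^4 - k^3 - 8*k^2 + 12*k) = (k - 4)*(k + 3)*(k^3 - 4*k^2 + 4*k) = (k - 4)*(k - 2)*(k + 3)*(k^2 - 2*k) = k*(k - 4)*(k - 2)*(k + 3)*(k - 2)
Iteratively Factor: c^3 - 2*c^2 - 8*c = (c)*(c^2 - 2*c - 8) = c*(c - 4)*(c + 2)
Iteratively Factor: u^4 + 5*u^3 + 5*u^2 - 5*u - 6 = (u + 2)*(u^3 + 3*u^2 - u - 3) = (u + 1)*(u + 2)*(u^2 + 2*u - 3) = (u - 1)*(u + 1)*(u + 2)*(u + 3)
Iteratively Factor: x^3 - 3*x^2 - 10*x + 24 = (x - 2)*(x^2 - x - 12) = (x - 2)*(x + 3)*(x - 4)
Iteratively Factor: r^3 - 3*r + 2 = (r - 1)*(r^2 + r - 2) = (r - 1)*(r + 2)*(r - 1)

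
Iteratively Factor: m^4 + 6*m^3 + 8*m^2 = (m)*(m^3 + 6*m^2 + 8*m) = m*(m + 2)*(m^2 + 4*m) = m*(m + 2)*(m + 4)*(m)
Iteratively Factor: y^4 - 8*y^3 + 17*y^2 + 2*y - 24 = (y + 1)*(y^3 - 9*y^2 + 26*y - 24) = (y - 3)*(y + 1)*(y^2 - 6*y + 8) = (y - 4)*(y - 3)*(y + 1)*(y - 2)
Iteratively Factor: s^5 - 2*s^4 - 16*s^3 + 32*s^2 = (s)*(s^4 - 2*s^3 - 16*s^2 + 32*s) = s*(s + 4)*(s^3 - 6*s^2 + 8*s) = s*(s - 4)*(s + 4)*(s^2 - 2*s) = s*(s - 4)*(s - 2)*(s + 4)*(s)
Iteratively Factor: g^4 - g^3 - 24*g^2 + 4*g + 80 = (g + 4)*(g^3 - 5*g^2 - 4*g + 20) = (g - 5)*(g + 4)*(g^2 - 4) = (g - 5)*(g - 2)*(g + 4)*(g + 2)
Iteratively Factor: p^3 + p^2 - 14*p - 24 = (p - 4)*(p^2 + 5*p + 6) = (p - 4)*(p + 2)*(p + 3)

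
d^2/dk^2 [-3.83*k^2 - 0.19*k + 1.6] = -7.66000000000000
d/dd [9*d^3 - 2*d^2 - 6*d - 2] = 27*d^2 - 4*d - 6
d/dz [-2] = 0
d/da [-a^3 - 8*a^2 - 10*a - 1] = -3*a^2 - 16*a - 10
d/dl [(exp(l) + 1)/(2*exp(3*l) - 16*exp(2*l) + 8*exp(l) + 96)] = (-(exp(l) + 1)*(3*exp(2*l) - 16*exp(l) + 4) + exp(3*l) - 8*exp(2*l) + 4*exp(l) + 48)*exp(l)/(2*(exp(3*l) - 8*exp(2*l) + 4*exp(l) + 48)^2)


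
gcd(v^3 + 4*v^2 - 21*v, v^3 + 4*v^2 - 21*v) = v^3 + 4*v^2 - 21*v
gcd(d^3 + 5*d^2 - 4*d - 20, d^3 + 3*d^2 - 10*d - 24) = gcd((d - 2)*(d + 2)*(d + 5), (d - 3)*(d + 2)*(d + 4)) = d + 2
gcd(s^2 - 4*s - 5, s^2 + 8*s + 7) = s + 1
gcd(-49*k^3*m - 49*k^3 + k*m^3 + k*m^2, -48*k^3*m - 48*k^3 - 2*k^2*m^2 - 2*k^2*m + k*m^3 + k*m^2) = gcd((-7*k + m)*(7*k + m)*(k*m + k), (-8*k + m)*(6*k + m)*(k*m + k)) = k*m + k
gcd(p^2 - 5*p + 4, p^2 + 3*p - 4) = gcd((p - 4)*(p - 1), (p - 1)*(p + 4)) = p - 1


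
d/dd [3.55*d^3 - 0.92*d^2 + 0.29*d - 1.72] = 10.65*d^2 - 1.84*d + 0.29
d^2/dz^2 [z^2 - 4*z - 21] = 2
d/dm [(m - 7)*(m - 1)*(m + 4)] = 3*m^2 - 8*m - 25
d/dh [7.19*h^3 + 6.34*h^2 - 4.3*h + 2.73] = 21.57*h^2 + 12.68*h - 4.3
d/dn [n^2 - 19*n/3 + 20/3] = 2*n - 19/3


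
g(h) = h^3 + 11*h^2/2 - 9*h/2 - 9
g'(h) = 3*h^2 + 11*h - 9/2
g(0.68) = -9.20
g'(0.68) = 4.37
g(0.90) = -7.87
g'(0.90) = 7.83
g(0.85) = -8.24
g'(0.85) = 7.02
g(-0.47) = -5.77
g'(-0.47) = -9.01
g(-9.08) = -263.30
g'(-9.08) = 142.96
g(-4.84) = 28.24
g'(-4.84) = 12.54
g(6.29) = 429.16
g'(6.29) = 183.38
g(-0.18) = -8.02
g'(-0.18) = -6.38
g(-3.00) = 27.00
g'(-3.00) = -10.50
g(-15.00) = -2079.00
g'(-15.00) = 505.50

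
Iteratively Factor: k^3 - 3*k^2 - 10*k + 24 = (k - 2)*(k^2 - k - 12) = (k - 2)*(k + 3)*(k - 4)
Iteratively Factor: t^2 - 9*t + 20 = (t - 5)*(t - 4)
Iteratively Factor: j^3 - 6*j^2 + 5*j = (j - 5)*(j^2 - j) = (j - 5)*(j - 1)*(j)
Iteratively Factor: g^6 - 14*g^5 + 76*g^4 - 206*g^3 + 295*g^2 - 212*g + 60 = (g - 1)*(g^5 - 13*g^4 + 63*g^3 - 143*g^2 + 152*g - 60) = (g - 2)*(g - 1)*(g^4 - 11*g^3 + 41*g^2 - 61*g + 30) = (g - 2)^2*(g - 1)*(g^3 - 9*g^2 + 23*g - 15) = (g - 5)*(g - 2)^2*(g - 1)*(g^2 - 4*g + 3) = (g - 5)*(g - 3)*(g - 2)^2*(g - 1)*(g - 1)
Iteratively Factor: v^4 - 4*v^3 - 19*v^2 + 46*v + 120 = (v + 3)*(v^3 - 7*v^2 + 2*v + 40) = (v - 5)*(v + 3)*(v^2 - 2*v - 8) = (v - 5)*(v - 4)*(v + 3)*(v + 2)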